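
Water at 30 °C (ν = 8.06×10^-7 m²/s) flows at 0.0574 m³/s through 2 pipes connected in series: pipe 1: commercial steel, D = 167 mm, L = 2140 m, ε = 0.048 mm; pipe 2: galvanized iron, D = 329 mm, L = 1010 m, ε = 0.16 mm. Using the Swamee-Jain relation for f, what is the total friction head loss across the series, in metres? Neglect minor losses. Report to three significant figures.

Pipe 1: V = 2.621 m/s, Re = 5.43×10^5, ε/D = 2.87×10^-4, f = 0.01618, h_1 = f(L/D)V²/2g = 72.57 m
Pipe 2: V = 0.6752 m/s, Re = 2.76×10^5, ε/D = 4.86×10^-4, f = 0.01836, h_2 = f(L/D)V²/2g = 1.310 m
Series → Q common, losses add: H = Σh = 73.88 m

H ≈ 73.9 m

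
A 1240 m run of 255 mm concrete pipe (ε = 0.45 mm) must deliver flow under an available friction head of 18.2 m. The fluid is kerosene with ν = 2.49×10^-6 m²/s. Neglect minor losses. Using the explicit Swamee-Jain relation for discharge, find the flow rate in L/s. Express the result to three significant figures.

Swamee-Jain (Type II): Q = -0.965·√(gD⁵h_f/L)·ln[ε/(3.7D) + √(3.17ν²L/(gD³h_f))]
√(gD⁵h_f/L) = √(9.81·0.255⁵·18.2/1240) = 0.01246
ε/(3.7D) = 4.77×10^-4; √(3.17ν²L/(gD³h_f)) = 9.07×10^-5
Q = -0.965·0.01246·ln(5.677×10^-4) = 0.08986 m³/s
Check: V = 1.76 m/s, Re = 1.80×10^5, f = 0.02391, h_f = 18.3 m ≈ 18.2 m ✓

Q ≈ 89.9 L/s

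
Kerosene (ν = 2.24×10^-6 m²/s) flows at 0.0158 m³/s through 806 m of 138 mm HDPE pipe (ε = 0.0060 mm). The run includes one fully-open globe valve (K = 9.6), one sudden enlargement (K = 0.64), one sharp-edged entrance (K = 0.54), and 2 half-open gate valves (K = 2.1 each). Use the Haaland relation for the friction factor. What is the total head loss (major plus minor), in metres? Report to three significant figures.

V = 4Q/(πD²) = 1.056 m/s; V²/2g = 0.05687 m
Re = 6.51×10^4, ε/D = 4.35×10^-5 → f = 0.01967 (Haaland)
Major: h_f = f(L/D)·V²/2g = 0.01967·5841·0.05687 = 6.535 m
Minor: ΣK = 15.0; h_m = ΣK·V²/2g = 0.8520 m
Total H_L = 6.535 + 0.8520 = 7.387 m

H_L ≈ 7.39 m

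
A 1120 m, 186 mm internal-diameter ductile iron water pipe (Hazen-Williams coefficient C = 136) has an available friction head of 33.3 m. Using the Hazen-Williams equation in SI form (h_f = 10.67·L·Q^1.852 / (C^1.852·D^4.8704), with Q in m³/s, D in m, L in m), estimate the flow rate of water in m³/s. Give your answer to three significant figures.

Rearranging: Q = [h_f·C^1.852·D^4.8704 / (10.67·L)]^(1/1.852)
Q = [33.3·136^1.852·0.186^4.8704 / (10.67·1120)]^0.540 = 0.06807 m³/s

Q ≈ 0.0681 m³/s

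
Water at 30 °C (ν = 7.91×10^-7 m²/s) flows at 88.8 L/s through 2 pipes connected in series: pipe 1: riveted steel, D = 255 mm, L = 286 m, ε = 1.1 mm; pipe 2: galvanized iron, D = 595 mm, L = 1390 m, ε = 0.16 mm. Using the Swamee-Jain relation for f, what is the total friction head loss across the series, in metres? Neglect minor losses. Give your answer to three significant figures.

H ≈ 5.28 m

Pipe 1: V = 1.739 m/s, Re = 5.61×10^5, ε/D = 0.00431, f = 0.02934, h_1 = f(L/D)V²/2g = 5.070 m
Pipe 2: V = 0.3194 m/s, Re = 2.40×10^5, ε/D = 2.69×10^-4, f = 0.01723, h_2 = f(L/D)V²/2g = 0.2092 m
Series → Q common, losses add: H = Σh = 5.279 m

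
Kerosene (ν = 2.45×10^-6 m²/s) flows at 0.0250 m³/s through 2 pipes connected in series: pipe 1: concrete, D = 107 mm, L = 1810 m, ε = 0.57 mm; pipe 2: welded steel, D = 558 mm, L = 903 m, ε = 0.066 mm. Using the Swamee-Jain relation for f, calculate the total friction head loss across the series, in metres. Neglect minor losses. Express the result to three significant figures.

H ≈ 213 m

Pipe 1: V = 2.780 m/s, Re = 1.21×10^5, ε/D = 0.00533, f = 0.03193, h_1 = f(L/D)V²/2g = 212.8 m
Pipe 2: V = 0.1022 m/s, Re = 2.33×10^4, ε/D = 1.18×10^-4, f = 0.02517, h_2 = f(L/D)V²/2g = 0.02170 m
Series → Q common, losses add: H = Σh = 212.8 m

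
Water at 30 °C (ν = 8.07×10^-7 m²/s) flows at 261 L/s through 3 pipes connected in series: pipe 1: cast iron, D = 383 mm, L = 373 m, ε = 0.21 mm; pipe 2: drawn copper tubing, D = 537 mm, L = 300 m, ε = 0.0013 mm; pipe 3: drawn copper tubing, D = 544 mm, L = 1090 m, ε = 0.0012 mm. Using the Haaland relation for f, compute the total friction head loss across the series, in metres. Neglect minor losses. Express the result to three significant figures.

Pipe 1: V = 2.265 m/s, Re = 1.08×10^6, ε/D = 5.48×10^-4, f = 0.01747, h_1 = f(L/D)V²/2g = 4.450 m
Pipe 2: V = 1.152 m/s, Re = 7.67×10^5, ε/D = 2.42×10^-6, f = 0.01215, h_2 = f(L/D)V²/2g = 0.4596 m
Pipe 3: V = 1.123 m/s, Re = 7.57×10^5, ε/D = 2.21×10^-6, f = 0.01218, h_3 = f(L/D)V²/2g = 1.568 m
Series → Q common, losses add: H = Σh = 6.478 m

H ≈ 6.48 m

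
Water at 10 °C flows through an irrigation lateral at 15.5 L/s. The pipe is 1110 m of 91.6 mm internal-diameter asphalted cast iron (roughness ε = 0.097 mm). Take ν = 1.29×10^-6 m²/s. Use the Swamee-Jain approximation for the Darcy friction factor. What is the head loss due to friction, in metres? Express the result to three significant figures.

h_f ≈ 74.0 m

V = 4Q/(πD²) = 4·0.0155/(π·0.0916²) = 2.352 m/s
Re = VD/ν = 2.352·0.0916/1.29×10^-6 = 1.67×10^5 → turbulent
ε/D = 0.097/91.6 = 0.00106
Swamee-Jain: f = 0.02166
h_f = f(L/D)V²/(2g) = 0.02166·(1110/0.0916)·2.352²/(2·9.81) = 74.01 m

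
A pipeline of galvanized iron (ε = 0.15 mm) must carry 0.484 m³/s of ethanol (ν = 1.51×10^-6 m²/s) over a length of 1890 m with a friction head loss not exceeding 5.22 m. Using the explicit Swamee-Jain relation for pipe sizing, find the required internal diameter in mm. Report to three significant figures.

Swamee-Jain (Type III): D = 0.66·[ε^1.25·(LQ²/(gh_f))^4.75 + ν·Q^9.4·(L/(gh_f))^5.2]^0.04
LQ²/(gh_f) = 8.646; L/(gh_f) = 36.91
Term 1 = ε^1.25·(…)^4.75 = 0.468; Term 2 = ν·Q^9.4·(…)^5.2 = 0.232
D = 0.66·(0.468 + 0.232)^0.04 = 0.6506 m = 651 mm
Check: V = 1.46 m/s, Re = 6.27×10^5, f = 0.01552, h_f = 4.87 m ≈ 5.22 m ✓

D ≈ 651 mm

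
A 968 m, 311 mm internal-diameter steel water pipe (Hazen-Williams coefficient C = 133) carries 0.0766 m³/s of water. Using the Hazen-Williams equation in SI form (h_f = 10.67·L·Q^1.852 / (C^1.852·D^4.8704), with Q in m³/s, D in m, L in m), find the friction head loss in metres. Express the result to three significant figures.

h_f ≈ 3.05 m

h_f = 10.67·968·0.0766^1.852 / (133^1.852·0.311^4.8704) = 3.053 m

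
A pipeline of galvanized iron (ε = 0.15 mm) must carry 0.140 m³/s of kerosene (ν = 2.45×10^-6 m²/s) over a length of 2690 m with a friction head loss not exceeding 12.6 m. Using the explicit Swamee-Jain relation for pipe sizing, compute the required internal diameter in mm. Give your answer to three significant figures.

Swamee-Jain (Type III): D = 0.66·[ε^1.25·(LQ²/(gh_f))^4.75 + ν·Q^9.4·(L/(gh_f))^5.2]^0.04
LQ²/(gh_f) = 0.4265; L/(gh_f) = 21.76
Term 1 = ε^1.25·(…)^4.75 = 2.90×10^-7; Term 2 = ν·Q^9.4·(…)^5.2 = 2.08×10^-7
D = 0.66·(2.90×10^-7 + 2.08×10^-7)^0.04 = 0.3694 m = 369 mm
Check: V = 1.31 m/s, Re = 1.97×10^5, f = 0.01845, h_f = 11.7 m ≈ 12.6 m ✓

D ≈ 369 mm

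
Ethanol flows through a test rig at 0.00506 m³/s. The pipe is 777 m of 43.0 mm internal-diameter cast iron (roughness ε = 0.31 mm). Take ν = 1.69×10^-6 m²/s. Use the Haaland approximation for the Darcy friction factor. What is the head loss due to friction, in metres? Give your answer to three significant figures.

h_f ≈ 390 m

V = 4Q/(πD²) = 4·0.00506/(π·0.0430²) = 3.484 m/s
Re = VD/ν = 3.484·0.0430/1.69×10^-6 = 8.87×10^4 → turbulent
ε/D = 0.31/43.0 = 0.00721
Haaland: f = 0.03487
h_f = f(L/D)V²/(2g) = 0.03487·(777/0.0430)·3.484²/(2·9.81) = 389.9 m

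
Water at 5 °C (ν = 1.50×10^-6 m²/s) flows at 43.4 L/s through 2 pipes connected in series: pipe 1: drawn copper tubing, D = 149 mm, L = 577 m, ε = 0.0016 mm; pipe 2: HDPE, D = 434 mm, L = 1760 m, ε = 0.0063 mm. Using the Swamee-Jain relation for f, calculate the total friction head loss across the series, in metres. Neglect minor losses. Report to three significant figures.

Pipe 1: V = 2.489 m/s, Re = 2.47×10^5, ε/D = 1.07×10^-5, f = 0.01502, h_1 = f(L/D)V²/2g = 18.37 m
Pipe 2: V = 0.2934 m/s, Re = 8.49×10^4, ε/D = 1.45×10^-5, f = 0.01857, h_2 = f(L/D)V²/2g = 0.3304 m
Series → Q common, losses add: H = Σh = 18.70 m

H ≈ 18.7 m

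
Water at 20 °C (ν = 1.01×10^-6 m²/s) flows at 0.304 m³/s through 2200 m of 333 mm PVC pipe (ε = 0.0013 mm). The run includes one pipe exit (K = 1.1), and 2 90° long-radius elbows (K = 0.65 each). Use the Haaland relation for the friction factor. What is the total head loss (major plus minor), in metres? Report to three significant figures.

V = 4Q/(πD²) = 3.491 m/s; V²/2g = 0.6210 m
Re = 1.15×10^6, ε/D = 3.90×10^-6 → f = 0.01139 (Haaland)
Major: h_f = f(L/D)·V²/2g = 0.01139·6607·0.6210 = 46.73 m
Minor: ΣK = 2.40; h_m = ΣK·V²/2g = 1.490 m
Total H_L = 46.73 + 1.490 = 48.22 m

H_L ≈ 48.2 m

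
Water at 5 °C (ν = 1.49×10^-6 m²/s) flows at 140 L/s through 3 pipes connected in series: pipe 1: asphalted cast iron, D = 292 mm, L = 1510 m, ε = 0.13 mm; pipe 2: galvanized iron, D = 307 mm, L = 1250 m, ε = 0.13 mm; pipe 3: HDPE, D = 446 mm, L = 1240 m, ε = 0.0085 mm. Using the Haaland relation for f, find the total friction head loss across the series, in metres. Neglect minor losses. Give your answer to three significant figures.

H ≈ 34.6 m

Pipe 1: V = 2.091 m/s, Re = 4.10×10^5, ε/D = 4.45×10^-4, f = 0.01740, h_1 = f(L/D)V²/2g = 20.04 m
Pipe 2: V = 1.891 m/s, Re = 3.90×10^5, ε/D = 4.23×10^-4, f = 0.01731, h_2 = f(L/D)V²/2g = 12.85 m
Pipe 3: V = 0.8961 m/s, Re = 2.68×10^5, ε/D = 1.91×10^-5, f = 0.01479, h_3 = f(L/D)V²/2g = 1.684 m
Series → Q common, losses add: H = Σh = 34.58 m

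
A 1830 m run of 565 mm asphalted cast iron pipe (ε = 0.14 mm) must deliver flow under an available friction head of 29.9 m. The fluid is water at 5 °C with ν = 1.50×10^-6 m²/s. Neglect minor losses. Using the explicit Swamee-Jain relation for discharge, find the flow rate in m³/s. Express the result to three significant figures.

Q ≈ 0.871 m³/s

Swamee-Jain (Type II): Q = -0.965·√(gD⁵h_f/L)·ln[ε/(3.7D) + √(3.17ν²L/(gD³h_f))]
√(gD⁵h_f/L) = √(9.81·0.565⁵·29.9/1830) = 0.09607
ε/(3.7D) = 6.70×10^-5; √(3.17ν²L/(gD³h_f)) = 1.57×10^-5
Q = -0.965·0.09607·ln(8.268×10^-5) = 0.8715 m³/s
Check: V = 3.48 m/s, Re = 1.31×10^6, f = 0.01508, h_f = 30.1 m ≈ 29.9 m ✓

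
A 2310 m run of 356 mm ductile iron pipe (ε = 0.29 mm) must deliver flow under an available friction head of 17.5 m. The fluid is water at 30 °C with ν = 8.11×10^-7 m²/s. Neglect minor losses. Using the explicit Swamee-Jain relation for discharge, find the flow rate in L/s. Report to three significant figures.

Swamee-Jain (Type II): Q = -0.965·√(gD⁵h_f/L)·ln[ε/(3.7D) + √(3.17ν²L/(gD³h_f))]
√(gD⁵h_f/L) = √(9.81·0.356⁵·17.5/2310) = 0.02061
ε/(3.7D) = 2.20×10^-4; √(3.17ν²L/(gD³h_f)) = 2.49×10^-5
Q = -0.965·0.02061·ln(2.451×10^-4) = 0.1654 m³/s
Check: V = 1.66 m/s, Re = 7.29×10^5, f = 0.01928, h_f = 17.6 m ≈ 17.5 m ✓

Q ≈ 165 L/s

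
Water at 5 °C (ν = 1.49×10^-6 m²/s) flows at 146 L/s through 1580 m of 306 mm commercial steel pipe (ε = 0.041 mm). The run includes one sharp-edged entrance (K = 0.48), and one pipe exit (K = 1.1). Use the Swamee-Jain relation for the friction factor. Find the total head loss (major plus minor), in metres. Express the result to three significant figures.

H_L ≈ 16.1 m

V = 4Q/(πD²) = 1.985 m/s; V²/2g = 0.2009 m
Re = 4.08×10^5, ε/D = 1.34×10^-4 → f = 0.01518 (Swamee-Jain)
Major: h_f = f(L/D)·V²/2g = 0.01518·5163·0.2009 = 15.74 m
Minor: ΣK = 1.58; h_m = ΣK·V²/2g = 0.3174 m
Total H_L = 15.74 + 0.3174 = 16.06 m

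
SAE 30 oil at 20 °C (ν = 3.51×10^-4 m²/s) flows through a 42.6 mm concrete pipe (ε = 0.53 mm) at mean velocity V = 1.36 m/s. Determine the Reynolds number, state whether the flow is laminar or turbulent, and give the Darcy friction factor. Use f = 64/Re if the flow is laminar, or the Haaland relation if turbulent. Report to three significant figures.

Re ≈ 165; laminar; f = 64/Re ≈ 0.388

Re = VD/ν = 1.360·0.0426/3.51×10^-4 = 165
Re < 2300 → laminar → f = 64/Re = 0.3877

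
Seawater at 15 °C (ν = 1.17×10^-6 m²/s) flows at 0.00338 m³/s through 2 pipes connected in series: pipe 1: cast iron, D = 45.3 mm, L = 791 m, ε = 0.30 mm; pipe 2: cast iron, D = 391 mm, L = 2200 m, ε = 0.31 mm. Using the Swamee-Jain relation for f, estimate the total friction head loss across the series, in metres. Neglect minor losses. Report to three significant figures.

H ≈ 135 m

Pipe 1: V = 2.097 m/s, Re = 8.12×10^4, ε/D = 0.00662, f = 0.03437, h_1 = f(L/D)V²/2g = 134.5 m
Pipe 2: V = 0.02815 m/s, Re = 9410, ε/D = 7.93×10^-4, f = 0.03282, h_2 = f(L/D)V²/2g = 0.007458 m
Series → Q common, losses add: H = Σh = 134.5 m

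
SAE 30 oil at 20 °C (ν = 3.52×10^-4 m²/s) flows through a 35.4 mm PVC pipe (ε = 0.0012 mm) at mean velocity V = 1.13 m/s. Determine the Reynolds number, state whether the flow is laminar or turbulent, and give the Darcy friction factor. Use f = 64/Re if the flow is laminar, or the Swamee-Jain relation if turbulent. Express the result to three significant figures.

Re ≈ 114; laminar; f = 64/Re ≈ 0.563

Re = VD/ν = 1.130·0.0354/3.52×10^-4 = 114
Re < 2300 → laminar → f = 64/Re = 0.5632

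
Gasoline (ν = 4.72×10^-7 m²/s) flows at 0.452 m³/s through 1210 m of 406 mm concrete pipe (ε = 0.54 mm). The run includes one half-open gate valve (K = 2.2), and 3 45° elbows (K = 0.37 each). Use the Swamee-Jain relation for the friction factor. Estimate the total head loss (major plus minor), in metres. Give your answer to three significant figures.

H_L ≈ 41.3 m

V = 4Q/(πD²) = 3.491 m/s; V²/2g = 0.6213 m
Re = 3.00×10^6, ε/D = 0.00133 → f = 0.02120 (Swamee-Jain)
Major: h_f = f(L/D)·V²/2g = 0.02120·2980·0.6213 = 39.25 m
Minor: ΣK = 3.31; h_m = ΣK·V²/2g = 2.056 m
Total H_L = 39.25 + 2.056 = 41.31 m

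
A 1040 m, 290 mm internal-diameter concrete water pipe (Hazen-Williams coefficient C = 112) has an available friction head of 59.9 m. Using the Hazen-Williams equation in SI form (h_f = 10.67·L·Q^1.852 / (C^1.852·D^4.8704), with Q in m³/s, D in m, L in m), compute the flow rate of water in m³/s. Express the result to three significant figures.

Q ≈ 0.258 m³/s

Rearranging: Q = [h_f·C^1.852·D^4.8704 / (10.67·L)]^(1/1.852)
Q = [59.9·112^1.852·0.290^4.8704 / (10.67·1040)]^0.540 = 0.2576 m³/s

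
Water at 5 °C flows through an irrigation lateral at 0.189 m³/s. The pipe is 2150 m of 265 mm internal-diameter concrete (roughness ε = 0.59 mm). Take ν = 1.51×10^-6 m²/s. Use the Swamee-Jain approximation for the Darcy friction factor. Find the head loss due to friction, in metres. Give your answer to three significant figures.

h_f ≈ 119 m

V = 4Q/(πD²) = 4·0.189/(π·0.265²) = 3.427 m/s
Re = VD/ν = 3.427·0.265/1.51×10^-6 = 6.01×10^5 → turbulent
ε/D = 0.59/265 = 0.00223
Swamee-Jain: f = 0.02449
h_f = f(L/D)V²/(2g) = 0.02449·(2150/0.265)·3.427²/(2·9.81) = 118.9 m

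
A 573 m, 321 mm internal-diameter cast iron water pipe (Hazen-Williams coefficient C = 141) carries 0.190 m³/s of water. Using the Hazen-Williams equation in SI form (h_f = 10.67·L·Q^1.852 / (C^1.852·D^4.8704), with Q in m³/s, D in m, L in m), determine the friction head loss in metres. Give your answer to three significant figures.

h_f = 10.67·573·0.190^1.852 / (141^1.852·0.321^4.8704) = 7.477 m

h_f ≈ 7.48 m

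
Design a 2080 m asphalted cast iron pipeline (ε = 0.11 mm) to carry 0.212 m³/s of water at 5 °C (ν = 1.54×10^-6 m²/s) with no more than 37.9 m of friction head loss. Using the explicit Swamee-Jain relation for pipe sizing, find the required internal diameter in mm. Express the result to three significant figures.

D ≈ 326 mm

Swamee-Jain (Type III): D = 0.66·[ε^1.25·(LQ²/(gh_f))^4.75 + ν·Q^9.4·(L/(gh_f))^5.2]^0.04
LQ²/(gh_f) = 0.2514; L/(gh_f) = 5.594
Term 1 = ε^1.25·(…)^4.75 = 1.60×10^-8; Term 2 = ν·Q^9.4·(…)^5.2 = 5.54×10^-9
D = 0.66·(1.60×10^-8 + 5.54×10^-9)^0.04 = 0.3257 m = 326 mm
Check: V = 2.54 m/s, Re = 5.38×10^5, f = 0.01659, h_f = 34.9 m ≈ 37.9 m ✓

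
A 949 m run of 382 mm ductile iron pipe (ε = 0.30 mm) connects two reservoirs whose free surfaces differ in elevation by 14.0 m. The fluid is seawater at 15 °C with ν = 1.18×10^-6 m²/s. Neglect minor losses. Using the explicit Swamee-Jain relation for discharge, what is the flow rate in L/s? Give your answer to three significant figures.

Swamee-Jain (Type II): Q = -0.965·√(gD⁵h_f/L)·ln[ε/(3.7D) + √(3.17ν²L/(gD³h_f))]
√(gD⁵h_f/L) = √(9.81·0.382⁵·14.0/949) = 0.03431
ε/(3.7D) = 2.12×10^-4; √(3.17ν²L/(gD³h_f)) = 2.34×10^-5
Q = -0.965·0.03431·ln(2.356×10^-4) = 0.2766 m³/s
Check: V = 2.41 m/s, Re = 7.81×10^5, f = 0.01909, h_f = 14.1 m ≈ 14.0 m ✓

Q ≈ 277 L/s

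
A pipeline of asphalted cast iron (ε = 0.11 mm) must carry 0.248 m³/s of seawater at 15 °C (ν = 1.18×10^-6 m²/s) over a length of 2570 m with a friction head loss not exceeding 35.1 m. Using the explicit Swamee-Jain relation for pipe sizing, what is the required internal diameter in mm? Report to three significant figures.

D ≈ 365 mm

Swamee-Jain (Type III): D = 0.66·[ε^1.25·(LQ²/(gh_f))^4.75 + ν·Q^9.4·(L/(gh_f))^5.2]^0.04
LQ²/(gh_f) = 0.4591; L/(gh_f) = 7.464
Term 1 = ε^1.25·(…)^4.75 = 2.79×10^-7; Term 2 = ν·Q^9.4·(…)^5.2 = 8.30×10^-8
D = 0.66·(2.79×10^-7 + 8.30×10^-8)^0.04 = 0.3647 m = 365 mm
Check: V = 2.37 m/s, Re = 7.34×10^5, f = 0.01601, h_f = 32.4 m ≈ 35.1 m ✓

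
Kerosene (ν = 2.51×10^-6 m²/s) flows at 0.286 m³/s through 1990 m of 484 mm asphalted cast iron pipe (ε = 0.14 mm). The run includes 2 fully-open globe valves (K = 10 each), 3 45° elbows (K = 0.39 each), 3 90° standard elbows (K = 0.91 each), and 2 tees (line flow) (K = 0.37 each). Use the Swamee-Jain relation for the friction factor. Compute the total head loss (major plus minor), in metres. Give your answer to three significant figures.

V = 4Q/(πD²) = 1.554 m/s; V²/2g = 0.1232 m
Re = 3.00×10^5, ε/D = 2.89×10^-4 → f = 0.01699 (Swamee-Jain)
Major: h_f = f(L/D)·V²/2g = 0.01699·4112·0.1232 = 8.602 m
Minor: ΣK = 24.6; h_m = ΣK·V²/2g = 3.035 m
Total H_L = 8.602 + 3.035 = 11.64 m

H_L ≈ 11.6 m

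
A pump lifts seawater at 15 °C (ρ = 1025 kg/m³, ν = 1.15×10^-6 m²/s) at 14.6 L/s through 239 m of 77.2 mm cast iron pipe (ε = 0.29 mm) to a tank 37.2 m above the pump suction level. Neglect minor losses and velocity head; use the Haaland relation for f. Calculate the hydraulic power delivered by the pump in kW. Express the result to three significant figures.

P_hyd ≈ 11.9 kW

V = 4Q/(πD²) = 3.119 m/s; Re = 2.09×10^5; ε/D = 0.00376; f = 0.02845
h_f = f(L/D)V²/2g = 43.68 m
Total head H = z + h_f = 37.2 + 43.68 = 80.88 m
P_hyd = ρgQH = 1025·9.81·0.0146·80.88 = 11.87 kW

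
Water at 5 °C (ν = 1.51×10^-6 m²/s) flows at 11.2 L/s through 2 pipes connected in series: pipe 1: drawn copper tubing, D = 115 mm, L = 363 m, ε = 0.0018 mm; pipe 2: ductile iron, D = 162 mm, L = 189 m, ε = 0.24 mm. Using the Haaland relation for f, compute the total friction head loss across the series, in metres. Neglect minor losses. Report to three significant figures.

H ≈ 3.92 m

Pipe 1: V = 1.078 m/s, Re = 8.21×10^4, ε/D = 1.57×10^-5, f = 0.01863, h_1 = f(L/D)V²/2g = 3.485 m
Pipe 2: V = 0.5434 m/s, Re = 5.83×10^4, ε/D = 0.00148, f = 0.02461, h_2 = f(L/D)V²/2g = 0.4322 m
Series → Q common, losses add: H = Σh = 3.917 m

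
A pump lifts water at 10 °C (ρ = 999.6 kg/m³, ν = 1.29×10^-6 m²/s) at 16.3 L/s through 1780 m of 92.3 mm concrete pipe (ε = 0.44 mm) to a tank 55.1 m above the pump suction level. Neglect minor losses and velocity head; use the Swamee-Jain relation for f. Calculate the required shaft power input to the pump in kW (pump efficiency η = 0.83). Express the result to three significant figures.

V = 4Q/(πD²) = 2.436 m/s; Re = 1.74×10^5; ε/D = 0.00477; f = 0.03069
h_f = f(L/D)V²/2g = 179.0 m
Total head H = z + h_f = 55.1 + 179.0 = 234.1 m
P_hyd = ρgQH = 999.6·9.81·0.0163·234.1 = 37.42 kW
P_shaft = P_hyd/η = 37.42/0.83 = 45.08 kW

P_shaft ≈ 45.1 kW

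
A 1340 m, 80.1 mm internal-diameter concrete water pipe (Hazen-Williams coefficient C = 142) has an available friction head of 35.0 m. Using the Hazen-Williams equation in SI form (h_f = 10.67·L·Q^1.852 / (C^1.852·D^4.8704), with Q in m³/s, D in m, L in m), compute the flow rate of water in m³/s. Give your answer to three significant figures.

Q ≈ 0.00723 m³/s

Rearranging: Q = [h_f·C^1.852·D^4.8704 / (10.67·L)]^(1/1.852)
Q = [35.0·142^1.852·0.0801^4.8704 / (10.67·1340)]^0.540 = 0.007230 m³/s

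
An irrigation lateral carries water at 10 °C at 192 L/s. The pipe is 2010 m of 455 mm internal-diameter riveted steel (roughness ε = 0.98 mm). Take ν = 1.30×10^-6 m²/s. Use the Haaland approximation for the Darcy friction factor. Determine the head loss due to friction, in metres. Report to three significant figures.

h_f ≈ 7.63 m

V = 4Q/(πD²) = 4·0.192/(π·0.455²) = 1.181 m/s
Re = VD/ν = 1.181·0.455/1.30×10^-6 = 4.13×10^5 → turbulent
ε/D = 0.98/455 = 0.00215
Haaland: f = 0.02431
h_f = f(L/D)V²/(2g) = 0.02431·(2010/0.455)·1.181²/(2·9.81) = 7.631 m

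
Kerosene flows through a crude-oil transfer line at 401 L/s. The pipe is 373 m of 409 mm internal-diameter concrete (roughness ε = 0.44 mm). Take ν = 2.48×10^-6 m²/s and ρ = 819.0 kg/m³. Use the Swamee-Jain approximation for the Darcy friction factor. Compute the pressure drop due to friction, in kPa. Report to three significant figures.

V = 4Q/(πD²) = 4·0.401/(π·0.409²) = 3.052 m/s
Re = VD/ν = 3.052·0.409/2.48×10^-6 = 5.03×10^5 → turbulent
ε/D = 0.44/409 = 0.00108
Swamee-Jain: f = 0.02067
h_f = f(L/D)V²/(2g) = 0.02067·(373/0.409)·3.052²/(2·9.81) = 8.952 m
Δp = ρg·h_f = 819.0·9.81·8.952 = 71.93 kPa

Δp ≈ 71.9 kPa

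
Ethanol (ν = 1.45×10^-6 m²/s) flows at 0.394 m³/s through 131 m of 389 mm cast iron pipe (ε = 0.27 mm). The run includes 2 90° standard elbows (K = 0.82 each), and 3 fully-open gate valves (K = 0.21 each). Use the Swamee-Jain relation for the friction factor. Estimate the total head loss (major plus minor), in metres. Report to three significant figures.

V = 4Q/(πD²) = 3.315 m/s; V²/2g = 0.5602 m
Re = 8.89×10^5, ε/D = 6.94×10^-4 → f = 0.01854 (Swamee-Jain)
Major: h_f = f(L/D)·V²/2g = 0.01854·336.8·0.5602 = 3.498 m
Minor: ΣK = 2.27; h_m = ΣK·V²/2g = 1.272 m
Total H_L = 3.498 + 1.272 = 4.770 m

H_L ≈ 4.77 m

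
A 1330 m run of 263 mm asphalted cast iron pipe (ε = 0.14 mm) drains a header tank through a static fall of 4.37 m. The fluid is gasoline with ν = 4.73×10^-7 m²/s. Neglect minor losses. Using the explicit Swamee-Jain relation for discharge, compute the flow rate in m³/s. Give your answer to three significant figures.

Q ≈ 0.0530 m³/s

Swamee-Jain (Type II): Q = -0.965·√(gD⁵h_f/L)·ln[ε/(3.7D) + √(3.17ν²L/(gD³h_f))]
√(gD⁵h_f/L) = √(9.81·0.263⁵·4.37/1330) = 0.006369
ε/(3.7D) = 1.44×10^-4; √(3.17ν²L/(gD³h_f)) = 3.48×10^-5
Q = -0.965·0.006369·ln(1.786×10^-4) = 0.05304 m³/s
Check: V = 0.976 m/s, Re = 5.43×10^5, f = 0.01791, h_f = 4.40 m ≈ 4.37 m ✓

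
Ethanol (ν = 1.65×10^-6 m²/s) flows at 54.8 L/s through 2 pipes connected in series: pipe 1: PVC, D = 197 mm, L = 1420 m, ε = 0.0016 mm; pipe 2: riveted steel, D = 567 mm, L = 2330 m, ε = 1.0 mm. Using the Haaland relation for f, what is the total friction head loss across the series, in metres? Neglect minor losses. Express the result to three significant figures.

Pipe 1: V = 1.798 m/s, Re = 2.15×10^5, ε/D = 8.12×10^-6, f = 0.01534, h_1 = f(L/D)V²/2g = 18.21 m
Pipe 2: V = 0.2170 m/s, Re = 7.46×10^4, ε/D = 0.00176, f = 0.02483, h_2 = f(L/D)V²/2g = 0.2449 m
Series → Q common, losses add: H = Σh = 18.46 m

H ≈ 18.5 m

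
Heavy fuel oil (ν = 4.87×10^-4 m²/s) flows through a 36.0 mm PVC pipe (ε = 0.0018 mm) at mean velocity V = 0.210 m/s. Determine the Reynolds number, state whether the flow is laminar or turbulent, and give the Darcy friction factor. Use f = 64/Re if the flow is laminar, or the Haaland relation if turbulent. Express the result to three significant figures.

Re ≈ 15.5; laminar; f = 64/Re ≈ 4.12

Re = VD/ν = 0.2100·0.0360/4.87×10^-4 = 15.5
Re < 2300 → laminar → f = 64/Re = 4.123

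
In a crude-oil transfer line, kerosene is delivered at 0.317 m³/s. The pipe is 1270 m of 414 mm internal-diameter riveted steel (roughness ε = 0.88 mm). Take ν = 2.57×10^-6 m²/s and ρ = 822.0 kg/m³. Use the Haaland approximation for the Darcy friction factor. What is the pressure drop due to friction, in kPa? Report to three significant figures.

V = 4Q/(πD²) = 4·0.317/(π·0.414²) = 2.355 m/s
Re = VD/ν = 2.355·0.414/2.57×10^-6 = 3.79×10^5 → turbulent
ε/D = 0.88/414 = 0.00213
Haaland: f = 0.02426
h_f = f(L/D)V²/(2g) = 0.02426·(1270/0.414)·2.355²/(2·9.81) = 21.03 m
Δp = ρg·h_f = 822.0·9.81·21.03 = 169.6 kPa

Δp ≈ 170 kPa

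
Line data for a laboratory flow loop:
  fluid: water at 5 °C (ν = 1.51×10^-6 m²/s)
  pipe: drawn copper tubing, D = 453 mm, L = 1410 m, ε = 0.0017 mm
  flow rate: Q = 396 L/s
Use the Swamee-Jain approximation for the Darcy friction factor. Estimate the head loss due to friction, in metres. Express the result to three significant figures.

h_f ≈ 11.8 m

V = 4Q/(πD²) = 4·0.396/(π·0.453²) = 2.457 m/s
Re = VD/ν = 2.457·0.453/1.51×10^-6 = 7.37×10^5 → turbulent
ε/D = 0.0017/453 = 3.75×10^-6
Swamee-Jain: f = 0.01230
h_f = f(L/D)V²/(2g) = 0.01230·(1410/0.453)·2.457²/(2·9.81) = 11.78 m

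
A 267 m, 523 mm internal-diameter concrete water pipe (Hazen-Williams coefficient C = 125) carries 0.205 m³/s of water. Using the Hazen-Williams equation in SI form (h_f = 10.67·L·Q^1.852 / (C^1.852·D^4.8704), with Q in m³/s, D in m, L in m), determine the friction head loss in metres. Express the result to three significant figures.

h_f ≈ 0.465 m

h_f = 10.67·267·0.205^1.852 / (125^1.852·0.523^4.8704) = 0.4651 m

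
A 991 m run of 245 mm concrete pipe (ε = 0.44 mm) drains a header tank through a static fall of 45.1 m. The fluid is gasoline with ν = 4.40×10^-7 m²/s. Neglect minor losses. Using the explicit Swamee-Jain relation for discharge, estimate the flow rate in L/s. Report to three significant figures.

Swamee-Jain (Type II): Q = -0.965·√(gD⁵h_f/L)·ln[ε/(3.7D) + √(3.17ν²L/(gD³h_f))]
√(gD⁵h_f/L) = √(9.81·0.245⁵·45.1/991) = 0.01985
ε/(3.7D) = 4.85×10^-4; √(3.17ν²L/(gD³h_f)) = 9.67×10^-6
Q = -0.965·0.01985·ln(4.951×10^-4) = 0.1458 m³/s
Check: V = 3.09 m/s, Re = 1.72×10^6, f = 0.02294, h_f = 45.2 m ≈ 45.1 m ✓

Q ≈ 146 L/s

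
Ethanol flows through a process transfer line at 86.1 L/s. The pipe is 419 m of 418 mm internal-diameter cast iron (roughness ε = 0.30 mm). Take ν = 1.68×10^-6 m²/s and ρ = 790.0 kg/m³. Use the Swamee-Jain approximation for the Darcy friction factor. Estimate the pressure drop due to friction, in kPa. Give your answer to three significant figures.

Δp ≈ 3.18 kPa

V = 4Q/(πD²) = 4·0.0861/(π·0.418²) = 0.6274 m/s
Re = VD/ν = 0.6274·0.418/1.68×10^-6 = 1.56×10^5 → turbulent
ε/D = 0.30/418 = 7.18×10^-4
Swamee-Jain: f = 0.02040
h_f = f(L/D)V²/(2g) = 0.02040·(419/0.418)·0.6274²/(2·9.81) = 0.4102 m
Δp = ρg·h_f = 790.0·9.81·0.4102 = 3.179 kPa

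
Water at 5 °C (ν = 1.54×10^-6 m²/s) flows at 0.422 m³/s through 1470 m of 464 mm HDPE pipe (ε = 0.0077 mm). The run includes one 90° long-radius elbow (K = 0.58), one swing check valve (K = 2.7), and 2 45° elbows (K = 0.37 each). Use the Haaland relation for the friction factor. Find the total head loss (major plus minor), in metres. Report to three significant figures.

V = 4Q/(πD²) = 2.496 m/s; V²/2g = 0.3174 m
Re = 7.52×10^5, ε/D = 1.66×10^-5 → f = 0.01242 (Haaland)
Major: h_f = f(L/D)·V²/2g = 0.01242·3168·0.3174 = 12.49 m
Minor: ΣK = 4.02; h_m = ΣK·V²/2g = 1.276 m
Total H_L = 12.49 + 1.276 = 13.76 m

H_L ≈ 13.8 m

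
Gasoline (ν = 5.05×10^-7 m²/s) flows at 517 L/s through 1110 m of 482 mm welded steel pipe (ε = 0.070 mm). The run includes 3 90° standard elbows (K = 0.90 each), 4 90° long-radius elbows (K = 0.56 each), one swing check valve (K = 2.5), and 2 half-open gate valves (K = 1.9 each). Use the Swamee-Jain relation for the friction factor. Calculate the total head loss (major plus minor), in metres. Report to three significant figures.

V = 4Q/(πD²) = 2.833 m/s; V²/2g = 0.4092 m
Re = 2.70×10^6, ε/D = 1.45×10^-4 → f = 0.01344 (Swamee-Jain)
Major: h_f = f(L/D)·V²/2g = 0.01344·2303·0.4092 = 12.66 m
Minor: ΣK = 11.2; h_m = ΣK·V²/2g = 4.599 m
Total H_L = 12.66 + 4.599 = 17.26 m

H_L ≈ 17.3 m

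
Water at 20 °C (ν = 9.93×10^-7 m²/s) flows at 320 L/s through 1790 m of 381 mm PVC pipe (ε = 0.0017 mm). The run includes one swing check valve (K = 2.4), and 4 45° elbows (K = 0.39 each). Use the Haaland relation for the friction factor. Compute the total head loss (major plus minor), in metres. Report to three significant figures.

V = 4Q/(πD²) = 2.807 m/s; V²/2g = 0.4015 m
Re = 1.08×10^6, ε/D = 4.46×10^-6 → f = 0.01152 (Haaland)
Major: h_f = f(L/D)·V²/2g = 0.01152·4698·0.4015 = 21.74 m
Minor: ΣK = 3.96; h_m = ΣK·V²/2g = 1.590 m
Total H_L = 21.74 + 1.590 = 23.33 m

H_L ≈ 23.3 m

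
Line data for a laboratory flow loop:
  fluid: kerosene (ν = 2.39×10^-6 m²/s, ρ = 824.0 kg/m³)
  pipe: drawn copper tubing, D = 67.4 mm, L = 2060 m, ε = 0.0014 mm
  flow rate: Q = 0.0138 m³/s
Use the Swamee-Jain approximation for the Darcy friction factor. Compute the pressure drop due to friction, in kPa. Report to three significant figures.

V = 4Q/(πD²) = 4·0.0138/(π·0.0674²) = 3.868 m/s
Re = VD/ν = 3.868·0.0674/2.39×10^-6 = 1.09×10^5 → turbulent
ε/D = 0.0014/67.4 = 2.08×10^-5
Swamee-Jain: f = 0.01768
h_f = f(L/D)V²/(2g) = 0.01768·(2060/0.0674)·3.868²/(2·9.81) = 411.9 m
Δp = ρg·h_f = 824.0·9.81·411.9 = 3330 kPa

Δp ≈ 3330 kPa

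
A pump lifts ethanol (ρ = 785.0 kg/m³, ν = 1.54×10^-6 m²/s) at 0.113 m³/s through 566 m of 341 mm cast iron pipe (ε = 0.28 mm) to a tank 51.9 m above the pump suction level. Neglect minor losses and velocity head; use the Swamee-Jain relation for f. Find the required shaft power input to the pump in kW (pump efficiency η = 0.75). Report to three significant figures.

P_shaft ≈ 63.2 kW

V = 4Q/(πD²) = 1.237 m/s; Re = 2.74×10^5; ε/D = 8.21×10^-4; f = 0.02006
h_f = f(L/D)V²/2g = 2.599 m
Total head H = z + h_f = 51.9 + 2.599 = 54.50 m
P_hyd = ρgQH = 785.0·9.81·0.113·54.50 = 47.42 kW
P_shaft = P_hyd/η = 47.42/0.75 = 63.23 kW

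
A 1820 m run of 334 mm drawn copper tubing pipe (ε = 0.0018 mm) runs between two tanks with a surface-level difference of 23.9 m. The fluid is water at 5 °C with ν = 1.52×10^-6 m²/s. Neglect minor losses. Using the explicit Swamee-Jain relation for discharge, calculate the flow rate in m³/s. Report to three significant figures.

Swamee-Jain (Type II): Q = -0.965·√(gD⁵h_f/L)·ln[ε/(3.7D) + √(3.17ν²L/(gD³h_f))]
√(gD⁵h_f/L) = √(9.81·0.334⁵·23.9/1820) = 0.02314
ε/(3.7D) = 1.46×10^-6; √(3.17ν²L/(gD³h_f)) = 3.91×10^-5
Q = -0.965·0.02314·ln(4.052×10^-5) = 0.2258 m³/s
Check: V = 2.58 m/s, Re = 5.66×10^5, f = 0.01290, h_f = 23.8 m ≈ 23.9 m ✓

Q ≈ 0.226 m³/s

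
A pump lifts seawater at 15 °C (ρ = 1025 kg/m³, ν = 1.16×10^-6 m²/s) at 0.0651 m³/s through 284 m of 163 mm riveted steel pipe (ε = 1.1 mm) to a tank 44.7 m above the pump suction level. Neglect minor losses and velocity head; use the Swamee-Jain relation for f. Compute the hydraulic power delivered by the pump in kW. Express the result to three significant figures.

P_hyd ≈ 48.3 kW

V = 4Q/(πD²) = 3.120 m/s; Re = 4.38×10^5; ε/D = 0.00675; f = 0.03360
h_f = f(L/D)V²/2g = 29.04 m
Total head H = z + h_f = 44.7 + 29.04 = 73.74 m
P_hyd = ρgQH = 1025·9.81·0.0651·73.74 = 48.27 kW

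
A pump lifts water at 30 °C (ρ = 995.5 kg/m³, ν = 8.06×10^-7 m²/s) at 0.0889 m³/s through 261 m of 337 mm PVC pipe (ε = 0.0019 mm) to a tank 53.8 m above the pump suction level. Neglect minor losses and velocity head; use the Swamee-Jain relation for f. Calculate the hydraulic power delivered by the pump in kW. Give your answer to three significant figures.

V = 4Q/(πD²) = 0.9967 m/s; Re = 4.17×10^5; ε/D = 5.64×10^-6; f = 0.01361
h_f = f(L/D)V²/2g = 0.5337 m
Total head H = z + h_f = 53.8 + 0.5337 = 54.33 m
P_hyd = ρgQH = 995.5·9.81·0.0889·54.33 = 47.17 kW

P_hyd ≈ 47.2 kW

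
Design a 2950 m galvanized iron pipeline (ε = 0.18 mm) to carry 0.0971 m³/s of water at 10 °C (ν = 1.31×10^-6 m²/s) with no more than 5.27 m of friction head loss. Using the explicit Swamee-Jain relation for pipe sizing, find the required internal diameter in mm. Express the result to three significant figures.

D ≈ 387 mm

Swamee-Jain (Type III): D = 0.66·[ε^1.25·(LQ²/(gh_f))^4.75 + ν·Q^9.4·(L/(gh_f))^5.2]^0.04
LQ²/(gh_f) = 0.5380; L/(gh_f) = 57.06
Term 1 = ε^1.25·(…)^4.75 = 1.10×10^-6; Term 2 = ν·Q^9.4·(…)^5.2 = 5.37×10^-7
D = 0.66·(1.10×10^-6 + 5.37×10^-7)^0.04 = 0.3873 m = 387 mm
Check: V = 0.824 m/s, Re = 2.44×10^5, f = 0.01842, h_f = 4.86 m ≈ 5.27 m ✓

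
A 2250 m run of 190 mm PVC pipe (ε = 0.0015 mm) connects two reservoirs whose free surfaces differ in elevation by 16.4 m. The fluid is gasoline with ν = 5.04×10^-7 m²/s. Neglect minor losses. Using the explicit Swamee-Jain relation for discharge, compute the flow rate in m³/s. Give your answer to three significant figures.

Q ≈ 0.0409 m³/s

Swamee-Jain (Type II): Q = -0.965·√(gD⁵h_f/L)·ln[ε/(3.7D) + √(3.17ν²L/(gD³h_f))]
√(gD⁵h_f/L) = √(9.81·0.190⁵·16.4/2250) = 0.004208
ε/(3.7D) = 2.13×10^-6; √(3.17ν²L/(gD³h_f)) = 4.05×10^-5
Q = -0.965·0.004208·ln(4.265×10^-5) = 0.04086 m³/s
Check: V = 1.44 m/s, Re = 5.43×10^5, f = 0.01303, h_f = 16.3 m ≈ 16.4 m ✓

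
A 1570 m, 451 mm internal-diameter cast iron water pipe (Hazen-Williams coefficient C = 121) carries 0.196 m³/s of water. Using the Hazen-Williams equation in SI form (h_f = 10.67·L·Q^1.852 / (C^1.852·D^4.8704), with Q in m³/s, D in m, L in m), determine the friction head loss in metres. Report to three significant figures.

h_f ≈ 5.50 m

h_f = 10.67·1570·0.196^1.852 / (121^1.852·0.451^4.8704) = 5.499 m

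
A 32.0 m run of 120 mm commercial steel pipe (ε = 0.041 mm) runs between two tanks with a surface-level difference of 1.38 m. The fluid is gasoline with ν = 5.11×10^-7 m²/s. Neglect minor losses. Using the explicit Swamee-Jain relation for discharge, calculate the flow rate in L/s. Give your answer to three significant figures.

Swamee-Jain (Type II): Q = -0.965·√(gD⁵h_f/L)·ln[ε/(3.7D) + √(3.17ν²L/(gD³h_f))]
√(gD⁵h_f/L) = √(9.81·0.120⁵·1.38/32.0) = 0.003245
ε/(3.7D) = 9.23×10^-5; √(3.17ν²L/(gD³h_f)) = 3.36×10^-5
Q = -0.965·0.003245·ln(1.260×10^-4) = 0.02811 m³/s
Check: V = 2.49 m/s, Re = 5.84×10^5, f = 0.01654, h_f = 1.39 m ≈ 1.38 m ✓

Q ≈ 28.1 L/s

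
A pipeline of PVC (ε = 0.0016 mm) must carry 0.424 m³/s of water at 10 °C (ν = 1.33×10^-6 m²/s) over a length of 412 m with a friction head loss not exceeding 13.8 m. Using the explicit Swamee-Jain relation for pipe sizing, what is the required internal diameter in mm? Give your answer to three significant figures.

D ≈ 351 mm

Swamee-Jain (Type III): D = 0.66·[ε^1.25·(LQ²/(gh_f))^4.75 + ν·Q^9.4·(L/(gh_f))^5.2]^0.04
LQ²/(gh_f) = 0.5471; L/(gh_f) = 3.043
Term 1 = ε^1.25·(…)^4.75 = 3.24×10^-9; Term 2 = ν·Q^9.4·(…)^5.2 = 1.36×10^-7
D = 0.66·(3.24×10^-9 + 1.36×10^-7)^0.04 = 0.3510 m = 351 mm
Check: V = 4.38 m/s, Re = 1.16×10^6, f = 0.01145, h_f = 13.2 m ≈ 13.8 m ✓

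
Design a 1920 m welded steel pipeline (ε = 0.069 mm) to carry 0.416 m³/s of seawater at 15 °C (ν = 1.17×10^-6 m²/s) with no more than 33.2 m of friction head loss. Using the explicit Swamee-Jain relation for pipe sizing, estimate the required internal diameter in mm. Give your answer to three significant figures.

D ≈ 416 mm

Swamee-Jain (Type III): D = 0.66·[ε^1.25·(LQ²/(gh_f))^4.75 + ν·Q^9.4·(L/(gh_f))^5.2]^0.04
LQ²/(gh_f) = 1.020; L/(gh_f) = 5.895
Term 1 = ε^1.25·(…)^4.75 = 6.92×10^-6; Term 2 = ν·Q^9.4·(…)^5.2 = 3.12×10^-6
D = 0.66·(6.92×10^-6 + 3.12×10^-6)^0.04 = 0.4165 m = 416 mm
Check: V = 3.05 m/s, Re = 1.09×10^6, f = 0.01430, h_f = 31.3 m ≈ 33.2 m ✓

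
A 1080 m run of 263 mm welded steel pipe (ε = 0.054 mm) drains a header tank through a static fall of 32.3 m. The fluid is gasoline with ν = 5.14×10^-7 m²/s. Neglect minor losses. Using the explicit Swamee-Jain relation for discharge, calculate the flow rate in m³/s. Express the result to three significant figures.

Q ≈ 0.178 m³/s

Swamee-Jain (Type II): Q = -0.965·√(gD⁵h_f/L)·ln[ε/(3.7D) + √(3.17ν²L/(gD³h_f))]
√(gD⁵h_f/L) = √(9.81·0.263⁵·32.3/1080) = 0.01921
ε/(3.7D) = 5.55×10^-5; √(3.17ν²L/(gD³h_f)) = 1.25×10^-5
Q = -0.965·0.01921·ln(6.802×10^-5) = 0.1779 m³/s
Check: V = 3.28 m/s, Re = 1.68×10^6, f = 0.01448, h_f = 32.5 m ≈ 32.3 m ✓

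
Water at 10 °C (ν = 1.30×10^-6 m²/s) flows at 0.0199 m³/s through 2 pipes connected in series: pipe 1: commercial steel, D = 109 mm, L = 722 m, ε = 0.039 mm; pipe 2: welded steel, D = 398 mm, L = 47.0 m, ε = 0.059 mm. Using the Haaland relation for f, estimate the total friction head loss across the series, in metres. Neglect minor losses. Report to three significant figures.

Pipe 1: V = 2.133 m/s, Re = 1.79×10^5, ε/D = 3.58×10^-4, f = 0.01807, h_1 = f(L/D)V²/2g = 27.74 m
Pipe 2: V = 0.1600 m/s, Re = 4.90×10^4, ε/D = 1.48×10^-4, f = 0.02124, h_2 = f(L/D)V²/2g = 0.003270 m
Series → Q common, losses add: H = Σh = 27.74 m

H ≈ 27.7 m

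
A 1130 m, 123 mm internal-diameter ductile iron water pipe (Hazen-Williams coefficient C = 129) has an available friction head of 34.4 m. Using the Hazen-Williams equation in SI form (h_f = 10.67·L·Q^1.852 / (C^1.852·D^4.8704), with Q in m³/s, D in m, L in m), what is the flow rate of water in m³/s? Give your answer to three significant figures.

Rearranging: Q = [h_f·C^1.852·D^4.8704 / (10.67·L)]^(1/1.852)
Q = [34.4·129^1.852·0.123^4.8704 / (10.67·1130)]^0.540 = 0.02204 m³/s

Q ≈ 0.0220 m³/s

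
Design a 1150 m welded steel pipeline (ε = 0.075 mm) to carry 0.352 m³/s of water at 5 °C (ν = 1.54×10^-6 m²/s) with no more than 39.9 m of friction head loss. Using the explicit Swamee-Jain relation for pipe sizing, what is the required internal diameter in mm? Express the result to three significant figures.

D ≈ 343 mm

Swamee-Jain (Type III): D = 0.66·[ε^1.25·(LQ²/(gh_f))^4.75 + ν·Q^9.4·(L/(gh_f))^5.2]^0.04
LQ²/(gh_f) = 0.3640; L/(gh_f) = 2.938
Term 1 = ε^1.25·(…)^4.75 = 5.74×10^-8; Term 2 = ν·Q^9.4·(…)^5.2 = 2.29×10^-8
D = 0.66·(5.74×10^-8 + 2.29×10^-8)^0.04 = 0.3433 m = 343 mm
Check: V = 3.80 m/s, Re = 8.48×10^5, f = 0.01511, h_f = 37.3 m ≈ 39.9 m ✓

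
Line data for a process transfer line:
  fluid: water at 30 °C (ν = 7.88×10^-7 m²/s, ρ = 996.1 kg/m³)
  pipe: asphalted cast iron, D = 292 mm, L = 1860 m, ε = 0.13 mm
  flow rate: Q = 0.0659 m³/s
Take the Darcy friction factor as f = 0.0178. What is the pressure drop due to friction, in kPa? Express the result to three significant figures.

Δp ≈ 54.7 kPa

V = 4Q/(πD²) = 4·0.0659/(π·0.292²) = 0.9841 m/s
h_f = f(L/D)V²/(2g) = 0.01780·(1860/0.292)·0.9841²/(2·9.81) = 5.596 m
Δp = ρg·h_f = 996.1·9.81·5.596 = 54.69 kPa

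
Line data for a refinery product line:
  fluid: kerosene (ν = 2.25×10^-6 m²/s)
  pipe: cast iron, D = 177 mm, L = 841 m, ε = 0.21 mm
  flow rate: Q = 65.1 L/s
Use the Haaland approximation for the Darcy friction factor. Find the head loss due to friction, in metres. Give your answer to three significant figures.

V = 4Q/(πD²) = 4·0.0651/(π·0.177²) = 2.646 m/s
Re = VD/ν = 2.646·0.177/2.25×10^-6 = 2.08×10^5 → turbulent
ε/D = 0.21/177 = 0.00119
Haaland: f = 0.02159
h_f = f(L/D)V²/(2g) = 0.02159·(841/0.177)·2.646²/(2·9.81) = 36.59 m

h_f ≈ 36.6 m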